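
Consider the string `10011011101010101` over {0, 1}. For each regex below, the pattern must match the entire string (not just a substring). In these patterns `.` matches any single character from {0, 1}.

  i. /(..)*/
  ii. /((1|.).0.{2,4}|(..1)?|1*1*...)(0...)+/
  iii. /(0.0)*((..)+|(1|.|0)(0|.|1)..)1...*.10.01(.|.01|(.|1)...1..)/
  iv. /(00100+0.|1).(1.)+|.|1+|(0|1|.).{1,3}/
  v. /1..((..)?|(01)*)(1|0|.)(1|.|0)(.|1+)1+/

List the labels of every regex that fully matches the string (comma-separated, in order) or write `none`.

ii

i → no match
ii → match
iii → no match
iv → no match
v → no match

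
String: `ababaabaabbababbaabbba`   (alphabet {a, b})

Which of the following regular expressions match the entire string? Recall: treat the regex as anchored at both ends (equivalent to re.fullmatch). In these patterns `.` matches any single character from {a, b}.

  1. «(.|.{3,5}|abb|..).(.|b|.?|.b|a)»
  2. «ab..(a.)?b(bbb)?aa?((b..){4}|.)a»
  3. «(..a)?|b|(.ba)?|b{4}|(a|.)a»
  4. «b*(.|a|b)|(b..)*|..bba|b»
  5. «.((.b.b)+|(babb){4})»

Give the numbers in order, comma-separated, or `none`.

2

1 → no match
2 → match
3 → no match
4 → no match
5 → no match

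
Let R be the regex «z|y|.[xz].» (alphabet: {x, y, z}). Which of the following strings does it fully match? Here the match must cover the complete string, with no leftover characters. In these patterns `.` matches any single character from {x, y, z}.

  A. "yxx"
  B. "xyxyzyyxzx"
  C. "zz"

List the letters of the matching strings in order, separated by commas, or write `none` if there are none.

A

A → match
B → no match
C → no match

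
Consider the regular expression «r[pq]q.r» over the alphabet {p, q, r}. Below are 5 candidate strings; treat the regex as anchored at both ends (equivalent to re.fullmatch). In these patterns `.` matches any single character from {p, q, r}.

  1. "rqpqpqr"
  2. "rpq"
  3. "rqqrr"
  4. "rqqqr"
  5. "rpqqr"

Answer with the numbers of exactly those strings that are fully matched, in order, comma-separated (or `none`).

1 → no match
2 → no match — must end with "r"
3 → match
4 → match
5 → match

3, 4, 5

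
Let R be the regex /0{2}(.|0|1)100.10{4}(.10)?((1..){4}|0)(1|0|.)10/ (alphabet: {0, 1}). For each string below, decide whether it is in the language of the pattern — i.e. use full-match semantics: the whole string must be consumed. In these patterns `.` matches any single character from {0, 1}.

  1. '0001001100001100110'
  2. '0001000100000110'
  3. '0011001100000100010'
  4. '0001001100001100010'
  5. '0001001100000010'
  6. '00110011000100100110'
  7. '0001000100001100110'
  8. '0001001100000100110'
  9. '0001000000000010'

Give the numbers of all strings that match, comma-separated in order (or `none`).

1 → match
2 → match
3 → match
4 → match
5 → match
6 → no match
7 → match
8 → match
9 → no match

1, 2, 3, 4, 5, 7, 8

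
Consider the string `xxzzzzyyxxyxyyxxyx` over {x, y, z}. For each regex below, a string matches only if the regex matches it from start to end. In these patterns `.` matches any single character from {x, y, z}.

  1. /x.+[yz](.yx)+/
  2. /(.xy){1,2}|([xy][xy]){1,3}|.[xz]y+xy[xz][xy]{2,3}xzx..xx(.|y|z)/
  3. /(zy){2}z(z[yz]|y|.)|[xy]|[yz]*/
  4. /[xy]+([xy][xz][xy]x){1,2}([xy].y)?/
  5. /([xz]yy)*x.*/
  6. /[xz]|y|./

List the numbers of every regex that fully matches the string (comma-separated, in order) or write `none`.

1 → match
2 → no match
3 → no match
4 → no match
5 → match
6 → no match

1, 5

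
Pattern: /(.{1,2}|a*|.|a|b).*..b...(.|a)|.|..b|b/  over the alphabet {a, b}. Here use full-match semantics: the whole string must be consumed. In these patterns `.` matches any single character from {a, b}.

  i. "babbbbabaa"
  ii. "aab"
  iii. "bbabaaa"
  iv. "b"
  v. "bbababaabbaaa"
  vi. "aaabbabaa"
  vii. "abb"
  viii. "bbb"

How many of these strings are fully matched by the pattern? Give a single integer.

7

i. "babbbbabaa" → match
ii. "aab" → match
iii. "bbabaaa" → no match
iv. "b" → match
v → match
vi. "aaabbabaa" → match
vii. "abb" → match
viii. "bbb" → match
Total matched: 7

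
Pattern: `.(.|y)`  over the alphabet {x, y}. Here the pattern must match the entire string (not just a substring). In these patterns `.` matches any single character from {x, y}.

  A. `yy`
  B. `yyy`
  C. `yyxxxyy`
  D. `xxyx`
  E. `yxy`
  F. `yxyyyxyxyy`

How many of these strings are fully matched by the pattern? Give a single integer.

A → match
B → no match
C → no match
D → no match
E → no match
F → no match
Total matched: 1

1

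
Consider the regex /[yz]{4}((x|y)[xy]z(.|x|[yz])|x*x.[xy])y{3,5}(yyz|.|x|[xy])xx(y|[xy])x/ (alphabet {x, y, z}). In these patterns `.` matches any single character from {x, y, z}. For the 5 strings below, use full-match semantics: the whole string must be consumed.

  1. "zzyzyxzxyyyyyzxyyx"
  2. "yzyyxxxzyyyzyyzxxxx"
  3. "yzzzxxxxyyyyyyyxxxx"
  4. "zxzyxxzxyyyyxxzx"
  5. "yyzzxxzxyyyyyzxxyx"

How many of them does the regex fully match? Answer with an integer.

1 → no match
2 → no match
3 → match
4 → no match
5 → match
Total matched: 2

2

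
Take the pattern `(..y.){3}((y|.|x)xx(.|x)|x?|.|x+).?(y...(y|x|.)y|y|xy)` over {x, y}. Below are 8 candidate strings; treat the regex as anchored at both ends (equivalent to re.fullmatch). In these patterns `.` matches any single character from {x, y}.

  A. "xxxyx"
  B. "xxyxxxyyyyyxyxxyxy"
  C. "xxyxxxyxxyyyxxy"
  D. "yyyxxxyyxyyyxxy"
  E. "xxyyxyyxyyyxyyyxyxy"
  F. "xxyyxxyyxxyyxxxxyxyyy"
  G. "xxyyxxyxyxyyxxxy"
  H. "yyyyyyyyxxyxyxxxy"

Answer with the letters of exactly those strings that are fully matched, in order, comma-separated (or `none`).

A. "xxxyx" → no match
B → match
C → match
D → match
E → match
F → no match
G → match
H → match

B, C, D, E, G, H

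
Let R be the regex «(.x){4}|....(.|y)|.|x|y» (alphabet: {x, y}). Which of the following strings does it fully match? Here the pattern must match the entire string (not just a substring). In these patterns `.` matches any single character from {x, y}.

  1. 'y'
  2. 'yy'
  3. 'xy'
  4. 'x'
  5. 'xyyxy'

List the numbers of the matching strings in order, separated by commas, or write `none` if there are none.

1 → match
2 → no match
3 → no match
4 → match
5 → match

1, 4, 5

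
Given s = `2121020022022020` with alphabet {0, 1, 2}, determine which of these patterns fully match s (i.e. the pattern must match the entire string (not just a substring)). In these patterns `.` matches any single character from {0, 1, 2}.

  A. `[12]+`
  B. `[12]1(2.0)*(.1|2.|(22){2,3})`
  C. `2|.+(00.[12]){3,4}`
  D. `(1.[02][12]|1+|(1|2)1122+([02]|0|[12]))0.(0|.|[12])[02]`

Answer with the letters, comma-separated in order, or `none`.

B

A → no match
B → match
C → no match
D → no match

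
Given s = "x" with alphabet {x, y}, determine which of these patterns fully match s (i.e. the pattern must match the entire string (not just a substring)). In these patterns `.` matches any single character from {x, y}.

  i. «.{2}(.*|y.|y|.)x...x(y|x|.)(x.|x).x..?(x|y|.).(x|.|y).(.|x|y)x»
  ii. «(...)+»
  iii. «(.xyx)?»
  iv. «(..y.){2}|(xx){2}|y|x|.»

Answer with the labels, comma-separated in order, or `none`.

i → no match
ii → no match
iii → no match
iv → match

iv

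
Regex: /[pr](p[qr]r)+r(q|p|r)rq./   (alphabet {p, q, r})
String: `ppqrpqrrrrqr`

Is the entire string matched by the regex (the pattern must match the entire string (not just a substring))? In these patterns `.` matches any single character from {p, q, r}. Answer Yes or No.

Yes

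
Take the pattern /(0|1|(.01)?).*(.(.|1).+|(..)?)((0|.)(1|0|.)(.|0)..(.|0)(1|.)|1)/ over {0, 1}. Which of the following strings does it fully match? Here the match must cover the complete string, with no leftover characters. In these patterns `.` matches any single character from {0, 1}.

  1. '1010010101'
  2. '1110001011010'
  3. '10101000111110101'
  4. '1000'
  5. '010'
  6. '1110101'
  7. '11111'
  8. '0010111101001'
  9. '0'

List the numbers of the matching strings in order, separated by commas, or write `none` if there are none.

1 → match
2 → match
3 → match
4 → no match
5 → no match
6 → match
7 → match
8 → match
9 → no match

1, 2, 3, 6, 7, 8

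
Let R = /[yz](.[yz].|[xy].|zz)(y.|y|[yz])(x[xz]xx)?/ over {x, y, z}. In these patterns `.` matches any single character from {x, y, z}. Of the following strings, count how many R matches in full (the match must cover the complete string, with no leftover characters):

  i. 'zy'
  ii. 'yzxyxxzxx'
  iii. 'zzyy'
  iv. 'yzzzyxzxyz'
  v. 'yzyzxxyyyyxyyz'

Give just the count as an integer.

0

i → no match
ii → no match
iii → no match
iv → no match
v → no match
Total matched: 0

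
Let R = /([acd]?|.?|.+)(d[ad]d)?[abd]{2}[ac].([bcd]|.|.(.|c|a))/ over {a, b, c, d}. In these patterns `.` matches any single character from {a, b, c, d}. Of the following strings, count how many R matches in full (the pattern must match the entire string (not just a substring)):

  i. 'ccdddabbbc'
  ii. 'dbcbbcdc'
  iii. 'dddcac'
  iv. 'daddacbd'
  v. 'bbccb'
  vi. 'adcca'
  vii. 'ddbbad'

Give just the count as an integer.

5

i → no match
ii → match
iii → match
iv → match
v → match
vi → match
vii → no match
Total matched: 5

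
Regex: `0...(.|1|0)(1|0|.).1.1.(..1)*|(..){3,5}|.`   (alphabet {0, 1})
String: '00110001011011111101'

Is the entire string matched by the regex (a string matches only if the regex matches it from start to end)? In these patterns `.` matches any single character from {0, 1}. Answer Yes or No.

Yes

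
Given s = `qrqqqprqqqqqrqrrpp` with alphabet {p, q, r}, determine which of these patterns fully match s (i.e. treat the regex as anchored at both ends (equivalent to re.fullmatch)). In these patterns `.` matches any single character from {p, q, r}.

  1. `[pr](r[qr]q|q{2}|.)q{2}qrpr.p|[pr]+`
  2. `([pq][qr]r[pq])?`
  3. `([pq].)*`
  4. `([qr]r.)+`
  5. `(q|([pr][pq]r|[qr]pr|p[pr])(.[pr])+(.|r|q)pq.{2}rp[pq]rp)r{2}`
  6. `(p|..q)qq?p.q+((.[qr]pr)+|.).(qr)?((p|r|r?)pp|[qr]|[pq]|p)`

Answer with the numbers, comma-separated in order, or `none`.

6

1 → no match
2 → no match
3 → no match
4 → no match
5 → no match — must end with `r`
6 → match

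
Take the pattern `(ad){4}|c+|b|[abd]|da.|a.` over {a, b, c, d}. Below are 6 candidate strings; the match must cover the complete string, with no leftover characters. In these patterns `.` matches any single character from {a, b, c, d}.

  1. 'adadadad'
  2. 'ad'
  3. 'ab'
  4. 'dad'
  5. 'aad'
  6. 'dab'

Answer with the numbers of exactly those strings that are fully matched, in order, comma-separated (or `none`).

1 → match
2 → match
3 → match
4 → match
5 → no match
6 → match

1, 2, 3, 4, 6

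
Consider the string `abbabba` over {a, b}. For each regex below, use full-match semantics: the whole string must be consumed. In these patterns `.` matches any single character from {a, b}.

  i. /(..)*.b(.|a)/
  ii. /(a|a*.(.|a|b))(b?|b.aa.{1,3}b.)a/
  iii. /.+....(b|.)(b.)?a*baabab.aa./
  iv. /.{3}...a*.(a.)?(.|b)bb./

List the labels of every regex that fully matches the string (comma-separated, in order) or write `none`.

i → match
ii → no match
iii → no match
iv → no match

i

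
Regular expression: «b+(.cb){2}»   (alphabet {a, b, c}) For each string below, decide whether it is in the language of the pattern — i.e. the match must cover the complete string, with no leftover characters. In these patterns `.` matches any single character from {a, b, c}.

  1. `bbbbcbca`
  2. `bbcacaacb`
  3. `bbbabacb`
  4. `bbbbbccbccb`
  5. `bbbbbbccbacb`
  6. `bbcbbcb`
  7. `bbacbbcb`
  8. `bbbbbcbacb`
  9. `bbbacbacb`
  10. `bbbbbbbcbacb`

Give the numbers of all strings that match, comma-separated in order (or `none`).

4, 5, 6, 7, 8, 9, 10

1 → no match — must end with `cb`
2 → no match
3 → no match
4 → match
5 → match
6 → match
7 → match
8 → match
9 → match
10 → match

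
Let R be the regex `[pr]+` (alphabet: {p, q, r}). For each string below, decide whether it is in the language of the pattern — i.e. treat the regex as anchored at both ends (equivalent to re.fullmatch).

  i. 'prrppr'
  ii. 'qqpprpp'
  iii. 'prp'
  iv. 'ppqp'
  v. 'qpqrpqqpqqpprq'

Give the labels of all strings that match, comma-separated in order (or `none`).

i → match
ii → no match
iii → match
iv → no match
v → no match

i, iii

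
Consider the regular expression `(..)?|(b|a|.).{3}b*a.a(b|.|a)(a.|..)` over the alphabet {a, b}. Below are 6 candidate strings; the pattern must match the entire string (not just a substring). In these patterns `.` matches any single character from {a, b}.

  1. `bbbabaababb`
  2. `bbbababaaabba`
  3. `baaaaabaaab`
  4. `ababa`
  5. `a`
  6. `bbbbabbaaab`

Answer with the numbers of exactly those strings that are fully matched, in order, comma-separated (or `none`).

none

1 → no match
2 → no match
3 → no match
4 → no match
5 → no match
6 → no match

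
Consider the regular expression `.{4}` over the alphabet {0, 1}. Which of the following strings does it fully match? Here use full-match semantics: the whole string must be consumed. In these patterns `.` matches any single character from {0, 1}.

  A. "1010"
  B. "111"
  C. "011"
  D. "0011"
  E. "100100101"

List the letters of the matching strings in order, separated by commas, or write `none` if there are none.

A, D

A → match
B → no match
C → no match
D → match
E → no match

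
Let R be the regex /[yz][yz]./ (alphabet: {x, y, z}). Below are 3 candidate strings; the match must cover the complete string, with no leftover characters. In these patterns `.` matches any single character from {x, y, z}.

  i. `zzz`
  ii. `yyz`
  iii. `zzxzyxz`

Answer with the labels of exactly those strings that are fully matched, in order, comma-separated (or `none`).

i → match
ii → match
iii → no match

i, ii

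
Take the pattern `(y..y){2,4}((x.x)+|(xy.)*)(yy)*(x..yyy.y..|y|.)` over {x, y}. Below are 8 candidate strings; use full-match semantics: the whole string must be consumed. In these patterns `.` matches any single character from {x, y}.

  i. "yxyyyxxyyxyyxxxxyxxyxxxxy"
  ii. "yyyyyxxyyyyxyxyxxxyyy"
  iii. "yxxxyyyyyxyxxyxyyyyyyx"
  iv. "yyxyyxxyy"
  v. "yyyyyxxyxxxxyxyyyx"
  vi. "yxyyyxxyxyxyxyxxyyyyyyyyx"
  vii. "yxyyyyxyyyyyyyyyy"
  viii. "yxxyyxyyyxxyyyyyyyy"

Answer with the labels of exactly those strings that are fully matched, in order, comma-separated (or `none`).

i → match
ii → no match
iii → no match
iv → match
v → no match
vi → no match
vii → match
viii → match

i, iv, vii, viii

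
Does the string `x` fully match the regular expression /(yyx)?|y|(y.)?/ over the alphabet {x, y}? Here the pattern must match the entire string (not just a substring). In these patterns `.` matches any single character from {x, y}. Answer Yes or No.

No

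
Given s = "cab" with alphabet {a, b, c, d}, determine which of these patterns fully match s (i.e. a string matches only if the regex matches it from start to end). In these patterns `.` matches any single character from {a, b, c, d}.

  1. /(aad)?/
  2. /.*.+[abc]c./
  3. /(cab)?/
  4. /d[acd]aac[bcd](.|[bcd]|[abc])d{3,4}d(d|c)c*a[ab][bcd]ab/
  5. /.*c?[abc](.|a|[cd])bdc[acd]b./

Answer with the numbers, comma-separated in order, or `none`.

1 → no match
2 → no match
3 → match
4 → no match — must start with "d"
5 → no match

3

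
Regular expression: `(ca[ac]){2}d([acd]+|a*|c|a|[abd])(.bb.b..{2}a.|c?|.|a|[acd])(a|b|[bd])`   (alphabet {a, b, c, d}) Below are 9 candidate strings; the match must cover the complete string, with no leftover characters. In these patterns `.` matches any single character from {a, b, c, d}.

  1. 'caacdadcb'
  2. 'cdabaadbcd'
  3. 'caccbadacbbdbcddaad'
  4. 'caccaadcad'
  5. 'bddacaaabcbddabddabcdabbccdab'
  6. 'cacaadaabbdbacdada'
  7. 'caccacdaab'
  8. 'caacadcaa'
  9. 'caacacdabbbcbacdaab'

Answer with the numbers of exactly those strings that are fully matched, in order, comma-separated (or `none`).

1. 'caacdadcb' → no match
2. 'cdabaadbcd' → no match — must start with 'ca'
3 → no match
4. 'caccaadcad' → match
5 → no match — must start with 'ca'
6 → no match
7. 'caccacdaab' → match
8. 'caacadcaa' → no match
9 → match

4, 7, 9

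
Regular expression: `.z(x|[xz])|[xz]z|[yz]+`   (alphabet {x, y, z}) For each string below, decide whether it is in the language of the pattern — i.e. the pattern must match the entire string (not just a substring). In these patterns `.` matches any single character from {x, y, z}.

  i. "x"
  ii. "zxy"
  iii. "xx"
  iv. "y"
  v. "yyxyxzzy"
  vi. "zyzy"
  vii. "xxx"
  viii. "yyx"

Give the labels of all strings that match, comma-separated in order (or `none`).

iv, vi

i → no match
ii → no match
iii → no match
iv → match
v → no match
vi → match
vii → no match
viii → no match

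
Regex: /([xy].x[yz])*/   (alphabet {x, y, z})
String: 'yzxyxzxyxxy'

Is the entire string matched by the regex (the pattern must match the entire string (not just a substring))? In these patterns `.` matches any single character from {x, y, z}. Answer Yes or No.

No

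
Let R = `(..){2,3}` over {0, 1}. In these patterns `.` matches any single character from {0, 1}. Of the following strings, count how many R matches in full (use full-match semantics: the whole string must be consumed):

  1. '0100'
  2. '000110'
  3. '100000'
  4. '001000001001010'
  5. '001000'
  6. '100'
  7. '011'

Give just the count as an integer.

4

1 → match
2 → match
3 → match
4 → no match
5 → match
6 → no match
7 → no match
Total matched: 4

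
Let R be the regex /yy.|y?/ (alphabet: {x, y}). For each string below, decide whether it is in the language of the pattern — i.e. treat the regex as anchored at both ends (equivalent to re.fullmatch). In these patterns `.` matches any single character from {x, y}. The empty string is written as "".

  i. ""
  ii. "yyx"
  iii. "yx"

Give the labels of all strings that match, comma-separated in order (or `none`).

i, ii

i → match
ii → match
iii → no match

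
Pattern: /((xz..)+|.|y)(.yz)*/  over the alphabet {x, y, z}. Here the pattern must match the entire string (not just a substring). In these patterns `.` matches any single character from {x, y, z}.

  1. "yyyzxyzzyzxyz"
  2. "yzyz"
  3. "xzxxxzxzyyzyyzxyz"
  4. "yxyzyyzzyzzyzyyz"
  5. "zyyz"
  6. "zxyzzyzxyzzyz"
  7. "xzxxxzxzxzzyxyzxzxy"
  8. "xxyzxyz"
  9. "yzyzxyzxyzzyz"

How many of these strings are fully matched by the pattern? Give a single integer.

8

1 → match
2 → match
3 → match
4 → match
5 → match
6 → match
7 → no match
8 → match
9 → match
Total matched: 8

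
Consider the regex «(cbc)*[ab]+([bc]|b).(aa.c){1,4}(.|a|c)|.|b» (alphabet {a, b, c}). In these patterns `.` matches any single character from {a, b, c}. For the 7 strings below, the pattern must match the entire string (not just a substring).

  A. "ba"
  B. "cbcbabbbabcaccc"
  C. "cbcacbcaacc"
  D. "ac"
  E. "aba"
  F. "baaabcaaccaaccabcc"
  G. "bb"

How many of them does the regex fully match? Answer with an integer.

A → no match
B → no match
C → no match
D → no match
E → no match
F → no match
G → no match
Total matched: 0

0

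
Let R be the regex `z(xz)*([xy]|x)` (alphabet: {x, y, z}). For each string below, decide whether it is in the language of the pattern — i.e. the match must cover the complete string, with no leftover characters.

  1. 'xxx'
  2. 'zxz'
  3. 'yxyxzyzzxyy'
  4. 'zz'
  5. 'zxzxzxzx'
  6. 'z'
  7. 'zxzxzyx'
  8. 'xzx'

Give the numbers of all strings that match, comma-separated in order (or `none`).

1 → no match — must start with 'z'
2 → no match
3 → no match — must start with 'z'
4 → no match
5 → match
6 → no match
7 → no match
8 → no match — must start with 'z'

5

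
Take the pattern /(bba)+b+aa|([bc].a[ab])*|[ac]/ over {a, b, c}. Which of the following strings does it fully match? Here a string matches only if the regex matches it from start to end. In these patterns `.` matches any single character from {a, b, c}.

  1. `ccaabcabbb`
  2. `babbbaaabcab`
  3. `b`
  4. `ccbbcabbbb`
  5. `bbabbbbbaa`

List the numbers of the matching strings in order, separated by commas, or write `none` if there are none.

5

1 → no match
2 → no match
3 → no match
4 → no match
5 → match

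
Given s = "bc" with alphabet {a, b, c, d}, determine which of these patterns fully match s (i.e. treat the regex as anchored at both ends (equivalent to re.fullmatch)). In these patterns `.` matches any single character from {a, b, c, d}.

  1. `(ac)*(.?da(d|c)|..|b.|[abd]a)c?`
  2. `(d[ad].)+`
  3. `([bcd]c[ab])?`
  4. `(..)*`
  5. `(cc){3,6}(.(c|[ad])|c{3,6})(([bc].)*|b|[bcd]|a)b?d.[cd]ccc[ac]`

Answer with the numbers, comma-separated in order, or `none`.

1 → match
2 → no match — must start with "d"
3 → no match
4 → match
5 → no match — must start with "cc"

1, 4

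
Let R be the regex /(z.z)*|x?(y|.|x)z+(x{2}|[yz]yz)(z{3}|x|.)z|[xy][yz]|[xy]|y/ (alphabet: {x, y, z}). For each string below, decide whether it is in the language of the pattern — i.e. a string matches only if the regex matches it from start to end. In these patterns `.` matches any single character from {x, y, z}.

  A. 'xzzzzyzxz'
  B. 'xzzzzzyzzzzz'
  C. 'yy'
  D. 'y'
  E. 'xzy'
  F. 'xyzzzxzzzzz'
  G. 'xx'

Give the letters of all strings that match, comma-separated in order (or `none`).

A. 'xzzzzyzxz' → match
B. 'xzzzzzyzzzzz' → match
C. 'yy' → match
D. 'y' → match
E. 'xzy' → no match
F. 'xyzzzxzzzzz' → no match
G. 'xx' → no match

A, B, C, D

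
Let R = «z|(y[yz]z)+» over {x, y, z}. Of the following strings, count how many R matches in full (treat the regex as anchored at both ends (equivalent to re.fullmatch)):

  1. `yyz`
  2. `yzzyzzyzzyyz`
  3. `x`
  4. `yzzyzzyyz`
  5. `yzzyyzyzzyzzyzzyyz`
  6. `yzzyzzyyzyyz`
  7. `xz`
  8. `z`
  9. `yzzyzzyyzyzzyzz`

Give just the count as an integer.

1 → match
2 → match
3 → no match — must end with `z`
4 → match
5 → match
6 → match
7 → no match
8 → match
9 → match
Total matched: 7

7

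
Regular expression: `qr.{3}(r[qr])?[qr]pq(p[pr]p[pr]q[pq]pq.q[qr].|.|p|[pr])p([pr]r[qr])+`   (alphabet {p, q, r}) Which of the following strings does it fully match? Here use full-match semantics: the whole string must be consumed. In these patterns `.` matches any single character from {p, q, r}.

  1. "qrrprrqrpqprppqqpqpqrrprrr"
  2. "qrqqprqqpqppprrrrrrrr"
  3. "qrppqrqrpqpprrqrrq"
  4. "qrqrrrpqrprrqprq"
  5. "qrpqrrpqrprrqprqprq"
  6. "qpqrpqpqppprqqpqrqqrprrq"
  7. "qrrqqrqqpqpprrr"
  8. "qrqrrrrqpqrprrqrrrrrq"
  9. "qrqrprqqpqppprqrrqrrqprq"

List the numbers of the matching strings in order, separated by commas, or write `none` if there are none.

1, 2, 3, 4, 5, 7, 8, 9

1 → match
2 → match
3 → match
4 → match
5 → match
6 → no match — must start with "qr"
7 → match
8 → match
9 → match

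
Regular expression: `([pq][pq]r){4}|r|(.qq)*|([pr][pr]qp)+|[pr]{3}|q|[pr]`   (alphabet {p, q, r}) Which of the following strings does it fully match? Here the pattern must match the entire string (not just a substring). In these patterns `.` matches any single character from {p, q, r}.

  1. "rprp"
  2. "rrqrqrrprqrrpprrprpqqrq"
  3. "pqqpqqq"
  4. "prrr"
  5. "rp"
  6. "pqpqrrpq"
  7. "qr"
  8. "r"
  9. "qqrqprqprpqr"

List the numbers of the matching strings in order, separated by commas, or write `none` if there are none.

8, 9

1 → no match
2 → no match
3 → no match
4 → no match
5 → no match
6 → no match
7 → no match
8 → match
9 → match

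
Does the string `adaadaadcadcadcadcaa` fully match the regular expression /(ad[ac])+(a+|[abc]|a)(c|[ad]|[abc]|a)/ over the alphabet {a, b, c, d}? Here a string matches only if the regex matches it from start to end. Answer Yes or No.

Yes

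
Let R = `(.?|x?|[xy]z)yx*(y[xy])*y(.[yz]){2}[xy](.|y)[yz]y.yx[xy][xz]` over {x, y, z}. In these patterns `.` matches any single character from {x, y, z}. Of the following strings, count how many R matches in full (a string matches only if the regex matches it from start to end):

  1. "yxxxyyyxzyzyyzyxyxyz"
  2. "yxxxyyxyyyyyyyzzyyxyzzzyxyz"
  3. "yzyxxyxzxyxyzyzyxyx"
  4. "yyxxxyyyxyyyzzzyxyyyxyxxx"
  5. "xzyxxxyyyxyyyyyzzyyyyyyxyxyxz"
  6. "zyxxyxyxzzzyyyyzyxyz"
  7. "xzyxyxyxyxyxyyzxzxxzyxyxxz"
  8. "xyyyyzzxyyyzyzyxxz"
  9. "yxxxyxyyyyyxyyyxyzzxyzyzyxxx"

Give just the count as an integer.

1 → match
2 → no match
3 → match
4 → match
5 → no match
6 → match
7 → match
8 → match
9 → match
Total matched: 7

7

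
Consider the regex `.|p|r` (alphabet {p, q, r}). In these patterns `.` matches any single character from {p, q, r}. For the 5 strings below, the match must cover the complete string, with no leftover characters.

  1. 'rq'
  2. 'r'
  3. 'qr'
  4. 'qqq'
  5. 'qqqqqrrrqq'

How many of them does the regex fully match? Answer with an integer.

1

1. 'rq' → no match
2. 'r' → match
3. 'qr' → no match
4. 'qqq' → no match
5. 'qqqqqrrrqq' → no match
Total matched: 1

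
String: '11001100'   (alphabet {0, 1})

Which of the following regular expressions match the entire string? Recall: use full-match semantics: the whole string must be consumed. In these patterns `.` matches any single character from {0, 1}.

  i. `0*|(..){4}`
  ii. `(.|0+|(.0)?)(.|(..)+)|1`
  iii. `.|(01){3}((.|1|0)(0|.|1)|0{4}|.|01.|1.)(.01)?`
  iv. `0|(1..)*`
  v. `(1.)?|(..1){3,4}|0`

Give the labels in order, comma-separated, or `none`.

i, ii

i → match
ii → match
iii → no match
iv → no match
v → no match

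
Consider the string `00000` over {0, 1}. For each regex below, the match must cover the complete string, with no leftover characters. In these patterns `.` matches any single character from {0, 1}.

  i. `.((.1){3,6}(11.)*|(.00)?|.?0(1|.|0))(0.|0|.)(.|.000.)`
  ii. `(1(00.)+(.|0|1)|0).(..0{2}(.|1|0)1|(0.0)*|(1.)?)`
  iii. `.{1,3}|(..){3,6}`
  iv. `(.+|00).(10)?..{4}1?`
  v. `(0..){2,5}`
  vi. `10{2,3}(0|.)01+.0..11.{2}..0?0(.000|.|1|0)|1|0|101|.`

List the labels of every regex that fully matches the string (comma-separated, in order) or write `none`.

i → match
ii → match
iii → no match
iv → no match
v → no match
vi → no match

i, ii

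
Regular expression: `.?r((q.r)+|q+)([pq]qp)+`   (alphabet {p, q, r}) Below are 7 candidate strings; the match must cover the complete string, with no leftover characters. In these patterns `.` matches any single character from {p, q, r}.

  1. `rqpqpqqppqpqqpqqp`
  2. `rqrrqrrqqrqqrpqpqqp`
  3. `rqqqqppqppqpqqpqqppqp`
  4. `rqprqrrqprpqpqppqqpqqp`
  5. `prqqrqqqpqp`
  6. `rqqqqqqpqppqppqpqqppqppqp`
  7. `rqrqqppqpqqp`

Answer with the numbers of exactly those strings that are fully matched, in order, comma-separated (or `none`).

1, 2, 3, 6

1 → match
2 → match
3 → match
4 → no match
5 → no match
6 → match
7 → no match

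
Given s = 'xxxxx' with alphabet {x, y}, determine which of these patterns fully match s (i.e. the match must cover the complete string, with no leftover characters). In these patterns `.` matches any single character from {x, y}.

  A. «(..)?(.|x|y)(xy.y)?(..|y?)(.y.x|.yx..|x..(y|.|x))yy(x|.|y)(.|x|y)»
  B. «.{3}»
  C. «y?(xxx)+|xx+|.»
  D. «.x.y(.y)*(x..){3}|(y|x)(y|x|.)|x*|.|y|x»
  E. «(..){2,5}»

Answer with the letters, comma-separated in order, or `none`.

C, D

A → no match
B → no match
C → match
D → match
E → no match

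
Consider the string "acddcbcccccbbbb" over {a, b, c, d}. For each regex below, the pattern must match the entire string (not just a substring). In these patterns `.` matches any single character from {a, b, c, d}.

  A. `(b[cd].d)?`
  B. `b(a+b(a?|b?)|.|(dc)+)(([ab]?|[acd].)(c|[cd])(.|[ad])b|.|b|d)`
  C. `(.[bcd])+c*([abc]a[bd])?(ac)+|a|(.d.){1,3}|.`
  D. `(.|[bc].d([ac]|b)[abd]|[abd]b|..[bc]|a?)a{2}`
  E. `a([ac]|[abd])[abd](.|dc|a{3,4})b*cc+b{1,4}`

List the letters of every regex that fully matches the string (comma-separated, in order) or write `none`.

A → no match
B → no match — must start with "b"
C → no match
D → no match — must end with "a"
E → match

E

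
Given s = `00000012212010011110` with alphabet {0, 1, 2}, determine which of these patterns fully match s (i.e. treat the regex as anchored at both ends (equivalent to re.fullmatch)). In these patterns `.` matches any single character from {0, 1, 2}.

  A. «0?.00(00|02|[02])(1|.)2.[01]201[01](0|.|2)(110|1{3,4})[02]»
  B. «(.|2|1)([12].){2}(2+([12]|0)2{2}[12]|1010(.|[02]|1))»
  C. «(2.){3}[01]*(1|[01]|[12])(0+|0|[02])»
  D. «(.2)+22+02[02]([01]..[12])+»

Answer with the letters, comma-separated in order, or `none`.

A → match
B → no match
C → no match — must start with `2`
D → no match

A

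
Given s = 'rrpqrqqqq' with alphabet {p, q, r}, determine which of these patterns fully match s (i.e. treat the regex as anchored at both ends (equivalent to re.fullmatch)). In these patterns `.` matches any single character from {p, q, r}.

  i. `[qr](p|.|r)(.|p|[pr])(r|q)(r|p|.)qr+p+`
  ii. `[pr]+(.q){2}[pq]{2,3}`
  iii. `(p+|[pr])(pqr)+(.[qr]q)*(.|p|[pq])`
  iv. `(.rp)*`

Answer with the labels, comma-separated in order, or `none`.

ii

i → no match — must end with 'p'
ii → match
iii → no match
iv → no match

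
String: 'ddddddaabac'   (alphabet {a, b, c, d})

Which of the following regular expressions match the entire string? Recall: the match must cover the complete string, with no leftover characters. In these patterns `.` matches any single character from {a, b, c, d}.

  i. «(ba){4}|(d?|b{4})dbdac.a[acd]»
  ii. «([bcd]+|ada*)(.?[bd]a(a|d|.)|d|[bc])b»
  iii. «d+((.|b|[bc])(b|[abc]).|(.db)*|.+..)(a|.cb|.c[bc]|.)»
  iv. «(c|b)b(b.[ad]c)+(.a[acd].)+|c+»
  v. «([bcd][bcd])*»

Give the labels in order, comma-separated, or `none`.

iii

i → no match
ii → no match — must end with 'b'
iii → match
iv → no match
v → no match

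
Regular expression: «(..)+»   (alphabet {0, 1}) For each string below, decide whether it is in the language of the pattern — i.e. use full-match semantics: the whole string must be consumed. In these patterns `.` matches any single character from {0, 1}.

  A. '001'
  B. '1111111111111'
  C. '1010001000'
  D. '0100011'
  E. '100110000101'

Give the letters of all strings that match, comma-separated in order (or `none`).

A → no match
B → no match
C → match
D → no match
E → match

C, E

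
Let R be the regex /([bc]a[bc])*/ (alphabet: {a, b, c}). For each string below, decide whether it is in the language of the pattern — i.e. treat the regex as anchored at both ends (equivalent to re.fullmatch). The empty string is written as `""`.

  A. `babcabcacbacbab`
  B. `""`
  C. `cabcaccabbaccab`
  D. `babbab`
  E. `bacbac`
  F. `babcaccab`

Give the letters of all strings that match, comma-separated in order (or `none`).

A, B, C, D, E, F

A → match
B. `""` → match
C → match
D. `babbab` → match
E. `bacbac` → match
F. `babcaccab` → match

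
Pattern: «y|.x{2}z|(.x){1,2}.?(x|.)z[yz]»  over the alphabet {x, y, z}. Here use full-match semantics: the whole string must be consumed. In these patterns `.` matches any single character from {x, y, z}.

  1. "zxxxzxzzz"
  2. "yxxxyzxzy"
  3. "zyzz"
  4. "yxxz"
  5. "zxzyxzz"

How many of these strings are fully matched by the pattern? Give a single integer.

1 → no match
2 → no match
3 → no match
4 → match
5 → no match
Total matched: 1

1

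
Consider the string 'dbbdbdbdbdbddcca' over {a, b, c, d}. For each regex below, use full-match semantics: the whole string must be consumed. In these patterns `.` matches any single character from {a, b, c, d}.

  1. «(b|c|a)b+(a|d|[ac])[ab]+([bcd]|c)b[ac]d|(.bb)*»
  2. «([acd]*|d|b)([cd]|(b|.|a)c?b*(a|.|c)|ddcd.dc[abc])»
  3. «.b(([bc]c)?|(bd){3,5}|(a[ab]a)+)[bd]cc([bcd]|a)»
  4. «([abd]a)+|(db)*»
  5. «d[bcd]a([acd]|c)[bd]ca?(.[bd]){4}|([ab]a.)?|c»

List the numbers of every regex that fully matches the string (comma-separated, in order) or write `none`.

3

1 → no match
2 → no match
3 → match
4 → no match
5 → no match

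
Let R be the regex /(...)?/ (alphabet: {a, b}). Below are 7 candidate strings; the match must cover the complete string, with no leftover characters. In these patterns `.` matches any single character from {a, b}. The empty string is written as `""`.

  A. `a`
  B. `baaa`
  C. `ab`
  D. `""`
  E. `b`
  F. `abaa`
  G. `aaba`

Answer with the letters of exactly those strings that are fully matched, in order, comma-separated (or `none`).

A → no match
B → no match
C → no match
D → match
E → no match
F → no match
G → no match

D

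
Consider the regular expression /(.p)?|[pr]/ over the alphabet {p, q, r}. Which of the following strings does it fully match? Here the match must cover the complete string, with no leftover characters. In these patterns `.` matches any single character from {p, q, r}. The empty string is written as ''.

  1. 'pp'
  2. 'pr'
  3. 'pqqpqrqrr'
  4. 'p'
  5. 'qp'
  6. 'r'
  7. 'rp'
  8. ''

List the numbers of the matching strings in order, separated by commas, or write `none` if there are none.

1, 4, 5, 6, 7, 8

1 → match
2 → no match
3 → no match
4 → match
5 → match
6 → match
7 → match
8 → match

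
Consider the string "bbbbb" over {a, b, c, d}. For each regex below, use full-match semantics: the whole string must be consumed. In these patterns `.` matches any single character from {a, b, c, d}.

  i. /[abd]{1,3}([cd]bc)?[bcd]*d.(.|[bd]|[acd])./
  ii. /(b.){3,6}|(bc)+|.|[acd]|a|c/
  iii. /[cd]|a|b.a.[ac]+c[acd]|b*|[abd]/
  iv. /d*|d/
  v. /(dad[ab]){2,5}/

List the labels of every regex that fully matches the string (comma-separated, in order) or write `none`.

i → no match
ii → no match
iii → match
iv → no match
v → no match — must start with "dad"

iii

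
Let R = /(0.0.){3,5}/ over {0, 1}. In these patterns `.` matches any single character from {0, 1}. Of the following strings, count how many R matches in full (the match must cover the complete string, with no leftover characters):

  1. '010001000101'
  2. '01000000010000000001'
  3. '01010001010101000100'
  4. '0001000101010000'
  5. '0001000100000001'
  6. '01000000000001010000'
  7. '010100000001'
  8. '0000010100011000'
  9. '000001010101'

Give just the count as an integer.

8

1 → match
2 → match
3 → match
4 → match
5 → match
6 → match
7 → match
8 → no match
9 → match
Total matched: 8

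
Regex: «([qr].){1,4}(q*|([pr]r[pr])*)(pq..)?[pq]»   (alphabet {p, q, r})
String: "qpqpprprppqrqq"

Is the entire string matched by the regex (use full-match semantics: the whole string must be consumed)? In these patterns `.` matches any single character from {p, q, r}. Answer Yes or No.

No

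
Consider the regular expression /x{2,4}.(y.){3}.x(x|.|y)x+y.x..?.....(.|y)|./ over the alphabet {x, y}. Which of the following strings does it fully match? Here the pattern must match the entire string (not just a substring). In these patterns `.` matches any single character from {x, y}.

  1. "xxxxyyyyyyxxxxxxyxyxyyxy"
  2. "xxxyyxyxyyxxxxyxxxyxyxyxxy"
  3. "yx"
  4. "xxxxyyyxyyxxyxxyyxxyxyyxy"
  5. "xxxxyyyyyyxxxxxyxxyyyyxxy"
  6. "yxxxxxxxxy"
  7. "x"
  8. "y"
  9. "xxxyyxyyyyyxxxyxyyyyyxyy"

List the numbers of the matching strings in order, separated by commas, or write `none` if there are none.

4, 5, 7, 8

1 → no match
2 → no match
3 → no match
4 → match
5 → match
6 → no match
7 → match
8 → match
9 → no match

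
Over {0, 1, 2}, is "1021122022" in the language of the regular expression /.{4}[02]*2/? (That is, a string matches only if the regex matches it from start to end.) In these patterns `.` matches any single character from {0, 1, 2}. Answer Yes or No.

No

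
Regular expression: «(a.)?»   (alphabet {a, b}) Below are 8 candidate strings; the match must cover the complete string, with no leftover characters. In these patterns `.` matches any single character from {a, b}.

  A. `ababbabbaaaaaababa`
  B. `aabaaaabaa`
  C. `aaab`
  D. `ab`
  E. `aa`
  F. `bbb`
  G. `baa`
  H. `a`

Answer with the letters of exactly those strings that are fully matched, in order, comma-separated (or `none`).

D, E

A → no match
B → no match
C → no match
D → match
E → match
F → no match
G → no match
H → no match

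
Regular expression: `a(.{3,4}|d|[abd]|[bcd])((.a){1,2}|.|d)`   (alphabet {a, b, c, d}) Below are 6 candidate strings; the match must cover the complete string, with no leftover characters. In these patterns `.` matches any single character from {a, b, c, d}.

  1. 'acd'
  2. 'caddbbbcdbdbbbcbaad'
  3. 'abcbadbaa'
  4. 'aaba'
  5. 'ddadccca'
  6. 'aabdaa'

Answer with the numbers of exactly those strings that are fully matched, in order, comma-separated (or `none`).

1, 4, 6

1 → match
2 → no match — must start with 'a'
3 → no match
4 → match
5 → no match — must start with 'a'
6 → match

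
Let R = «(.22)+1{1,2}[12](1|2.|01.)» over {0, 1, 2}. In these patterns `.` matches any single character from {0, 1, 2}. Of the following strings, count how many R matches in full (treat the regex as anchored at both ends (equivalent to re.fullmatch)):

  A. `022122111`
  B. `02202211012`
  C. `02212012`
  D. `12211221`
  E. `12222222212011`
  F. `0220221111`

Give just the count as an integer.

A. `022122111` → match
B. `02202211012` → match
C. `02212012` → match
D. `12211221` → match
E → match
F. `0220221111` → match
Total matched: 6

6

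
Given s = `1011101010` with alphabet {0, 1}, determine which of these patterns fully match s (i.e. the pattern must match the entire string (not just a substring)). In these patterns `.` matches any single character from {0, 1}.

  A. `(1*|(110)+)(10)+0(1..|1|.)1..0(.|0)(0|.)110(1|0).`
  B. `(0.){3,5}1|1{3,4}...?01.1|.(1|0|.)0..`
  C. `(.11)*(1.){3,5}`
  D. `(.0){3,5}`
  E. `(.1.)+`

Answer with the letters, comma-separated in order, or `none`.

A → no match
B → no match
C → match
D → no match
E → no match

C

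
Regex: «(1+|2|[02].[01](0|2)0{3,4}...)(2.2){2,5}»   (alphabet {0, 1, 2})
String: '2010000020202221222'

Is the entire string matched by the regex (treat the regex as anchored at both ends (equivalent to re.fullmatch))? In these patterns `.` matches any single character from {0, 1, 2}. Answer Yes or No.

No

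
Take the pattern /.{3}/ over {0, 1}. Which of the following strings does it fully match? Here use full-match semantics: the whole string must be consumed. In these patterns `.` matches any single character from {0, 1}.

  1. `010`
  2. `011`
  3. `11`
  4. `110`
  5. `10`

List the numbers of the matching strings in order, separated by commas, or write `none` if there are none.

1, 2, 4

1. `010` → match
2. `011` → match
3. `11` → no match
4. `110` → match
5. `10` → no match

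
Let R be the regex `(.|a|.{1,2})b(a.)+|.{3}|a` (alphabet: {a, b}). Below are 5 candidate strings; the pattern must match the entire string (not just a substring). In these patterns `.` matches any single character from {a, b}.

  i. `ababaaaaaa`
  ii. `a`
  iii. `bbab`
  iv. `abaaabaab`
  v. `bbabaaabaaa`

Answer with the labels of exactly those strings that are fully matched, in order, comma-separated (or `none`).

i, ii, iii

i → match
ii → match
iii → match
iv → no match
v → no match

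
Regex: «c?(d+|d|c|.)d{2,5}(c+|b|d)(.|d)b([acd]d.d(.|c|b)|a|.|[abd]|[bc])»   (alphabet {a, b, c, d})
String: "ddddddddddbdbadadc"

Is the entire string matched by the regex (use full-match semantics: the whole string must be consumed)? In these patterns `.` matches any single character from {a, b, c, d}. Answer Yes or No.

Yes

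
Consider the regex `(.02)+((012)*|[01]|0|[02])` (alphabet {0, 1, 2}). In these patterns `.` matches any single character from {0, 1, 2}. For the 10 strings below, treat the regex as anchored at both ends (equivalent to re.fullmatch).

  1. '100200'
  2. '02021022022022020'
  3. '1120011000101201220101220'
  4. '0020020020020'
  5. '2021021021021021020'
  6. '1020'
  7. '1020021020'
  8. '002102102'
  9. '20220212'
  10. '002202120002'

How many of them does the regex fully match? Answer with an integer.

1. '100200' → no match
2 → no match
3 → no match
4 → match
5 → match
6. '1020' → match
7. '1020021020' → match
8. '002102102' → match
9. '20220212' → no match
10. '002202120002' → no match
Total matched: 5

5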